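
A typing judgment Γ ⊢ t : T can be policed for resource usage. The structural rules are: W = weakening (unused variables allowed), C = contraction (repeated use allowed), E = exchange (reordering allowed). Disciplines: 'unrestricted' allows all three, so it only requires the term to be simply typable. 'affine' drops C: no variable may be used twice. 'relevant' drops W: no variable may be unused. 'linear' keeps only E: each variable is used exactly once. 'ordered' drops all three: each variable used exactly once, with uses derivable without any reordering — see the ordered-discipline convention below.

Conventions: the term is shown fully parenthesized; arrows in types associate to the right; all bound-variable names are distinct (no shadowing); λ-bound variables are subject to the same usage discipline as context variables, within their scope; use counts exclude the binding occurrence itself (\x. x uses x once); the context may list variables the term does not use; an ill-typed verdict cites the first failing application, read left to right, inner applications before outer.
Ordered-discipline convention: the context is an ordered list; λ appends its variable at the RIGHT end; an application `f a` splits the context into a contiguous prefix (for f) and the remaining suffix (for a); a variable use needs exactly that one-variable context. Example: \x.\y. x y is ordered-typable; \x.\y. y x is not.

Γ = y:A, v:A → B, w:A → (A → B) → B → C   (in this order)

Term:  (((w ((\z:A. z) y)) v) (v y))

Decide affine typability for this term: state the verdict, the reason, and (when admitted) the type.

no — y ×2, v ×2 used more than once (contraction)
usage: y: 2×, v: 2×, w: 1×, z (bound): 1×
left-to-right use order: w, z, y, v, v, y
typing: ✓ — C
summary: ordered ✗ · linear ✗ · affine ✗ · relevant ✓ · unrestricted ✓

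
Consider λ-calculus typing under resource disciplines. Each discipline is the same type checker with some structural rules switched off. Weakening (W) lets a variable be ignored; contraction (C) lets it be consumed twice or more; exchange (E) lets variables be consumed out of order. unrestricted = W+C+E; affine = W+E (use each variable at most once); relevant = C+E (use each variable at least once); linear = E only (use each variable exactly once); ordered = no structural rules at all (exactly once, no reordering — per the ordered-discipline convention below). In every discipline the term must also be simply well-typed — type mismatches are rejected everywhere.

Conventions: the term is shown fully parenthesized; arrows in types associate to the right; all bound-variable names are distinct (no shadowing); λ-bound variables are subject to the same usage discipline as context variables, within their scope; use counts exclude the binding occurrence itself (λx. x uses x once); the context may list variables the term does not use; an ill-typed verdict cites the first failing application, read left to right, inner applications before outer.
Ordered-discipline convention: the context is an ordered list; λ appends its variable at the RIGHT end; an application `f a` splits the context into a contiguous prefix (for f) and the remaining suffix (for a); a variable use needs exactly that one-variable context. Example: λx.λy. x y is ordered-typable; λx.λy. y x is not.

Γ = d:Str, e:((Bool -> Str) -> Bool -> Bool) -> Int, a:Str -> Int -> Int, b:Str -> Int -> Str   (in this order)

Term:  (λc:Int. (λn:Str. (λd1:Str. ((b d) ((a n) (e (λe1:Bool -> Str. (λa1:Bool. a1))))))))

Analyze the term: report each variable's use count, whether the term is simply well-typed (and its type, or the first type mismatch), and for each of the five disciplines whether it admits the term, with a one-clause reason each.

use counts: d: 1×, e: 1×, a: 1×, b: 1×, c (λ-bound): 0×, n (λ-bound): 1×, d1 (λ-bound): 0×, e1 (λ-bound): 0×, a1 (λ-bound): 1×
uses in reading order: b, d, a, n, e, a1
typing: well-typed at Int -> Str -> Str -> Str
ordered ✗ (c, d1, e1 left unused)
linear ✗ (c, d1, e1 left unused)
affine ✓ (d, e, a, b, c, n, d1, e1, a1: no repeats, contraction unneeded)
relevant ✗ (c, d1, e1 left unused)
unrestricted ✓ (well-typed at Int -> Str -> Str -> Str; no restrictions here)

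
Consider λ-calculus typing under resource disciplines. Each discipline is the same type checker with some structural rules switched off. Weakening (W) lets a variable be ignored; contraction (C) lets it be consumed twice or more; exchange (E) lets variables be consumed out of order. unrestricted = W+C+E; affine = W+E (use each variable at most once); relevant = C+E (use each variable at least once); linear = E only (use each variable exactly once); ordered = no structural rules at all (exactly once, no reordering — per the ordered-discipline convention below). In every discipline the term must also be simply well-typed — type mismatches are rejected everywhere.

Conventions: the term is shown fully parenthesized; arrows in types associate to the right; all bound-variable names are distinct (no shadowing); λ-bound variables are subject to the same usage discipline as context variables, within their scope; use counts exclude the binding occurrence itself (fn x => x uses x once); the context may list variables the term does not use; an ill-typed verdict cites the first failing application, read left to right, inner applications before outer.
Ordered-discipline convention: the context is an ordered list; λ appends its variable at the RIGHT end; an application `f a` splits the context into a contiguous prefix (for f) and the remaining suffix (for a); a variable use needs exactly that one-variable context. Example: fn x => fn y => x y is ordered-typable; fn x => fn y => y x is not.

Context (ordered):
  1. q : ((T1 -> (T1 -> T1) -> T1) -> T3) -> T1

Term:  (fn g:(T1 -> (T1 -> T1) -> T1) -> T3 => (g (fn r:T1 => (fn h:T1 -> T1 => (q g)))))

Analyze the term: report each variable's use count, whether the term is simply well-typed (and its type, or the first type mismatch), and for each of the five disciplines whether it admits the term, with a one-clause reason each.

variable uses: q ×1, g (bound) ×2, r (bound) ×0, h (bound) ×0
use order (left to right): g, q, g
typing: the term checks, with type ((T1 -> (T1 -> T1) -> T1) -> T3) -> T3
ordered: ✗ — needs contraction — g ×2; r, h left unused
linear: ✗ — needs contraction — g ×2; r, h left unused
affine: ✗ — needs contraction — g ×2
relevant: ✗ — r, h left unused
unrestricted: ✓ — typability at ((T1 -> (T1 -> T1) -> T1) -> T3) -> T3 is all that's needed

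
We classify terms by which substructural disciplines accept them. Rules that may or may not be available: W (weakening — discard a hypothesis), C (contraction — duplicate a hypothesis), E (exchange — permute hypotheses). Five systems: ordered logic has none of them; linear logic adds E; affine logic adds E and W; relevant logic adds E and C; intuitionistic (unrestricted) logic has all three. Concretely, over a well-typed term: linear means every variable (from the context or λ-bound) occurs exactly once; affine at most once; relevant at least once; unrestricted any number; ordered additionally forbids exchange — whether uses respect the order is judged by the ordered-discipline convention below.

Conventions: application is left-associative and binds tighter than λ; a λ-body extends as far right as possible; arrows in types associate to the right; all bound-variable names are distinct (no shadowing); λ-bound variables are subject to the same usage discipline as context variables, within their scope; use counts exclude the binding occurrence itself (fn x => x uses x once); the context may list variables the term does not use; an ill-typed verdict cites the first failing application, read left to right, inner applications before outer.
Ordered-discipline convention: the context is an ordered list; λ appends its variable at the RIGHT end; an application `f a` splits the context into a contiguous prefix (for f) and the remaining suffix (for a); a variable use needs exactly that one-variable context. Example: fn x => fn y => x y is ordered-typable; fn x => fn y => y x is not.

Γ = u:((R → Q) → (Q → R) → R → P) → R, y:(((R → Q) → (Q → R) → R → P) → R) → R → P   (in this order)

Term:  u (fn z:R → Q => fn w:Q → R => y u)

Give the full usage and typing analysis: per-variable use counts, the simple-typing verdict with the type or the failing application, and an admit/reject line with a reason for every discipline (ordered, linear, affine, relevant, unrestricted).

variable uses: u=2, y=1, z [bound]=0, w [bound]=0
uses in reading order: u, y, u
typing: the term checks, with type R
ordered: ✗ — u ×2 used more than once (contraction); z, w left unused
linear: ✗ — u ×2 used more than once (contraction); z, w left unused
affine: ✗ — u ×2 used more than once (contraction)
relevant: ✗ — z, w left unused
unrestricted: ✓ — type-checks (R) and nothing is barred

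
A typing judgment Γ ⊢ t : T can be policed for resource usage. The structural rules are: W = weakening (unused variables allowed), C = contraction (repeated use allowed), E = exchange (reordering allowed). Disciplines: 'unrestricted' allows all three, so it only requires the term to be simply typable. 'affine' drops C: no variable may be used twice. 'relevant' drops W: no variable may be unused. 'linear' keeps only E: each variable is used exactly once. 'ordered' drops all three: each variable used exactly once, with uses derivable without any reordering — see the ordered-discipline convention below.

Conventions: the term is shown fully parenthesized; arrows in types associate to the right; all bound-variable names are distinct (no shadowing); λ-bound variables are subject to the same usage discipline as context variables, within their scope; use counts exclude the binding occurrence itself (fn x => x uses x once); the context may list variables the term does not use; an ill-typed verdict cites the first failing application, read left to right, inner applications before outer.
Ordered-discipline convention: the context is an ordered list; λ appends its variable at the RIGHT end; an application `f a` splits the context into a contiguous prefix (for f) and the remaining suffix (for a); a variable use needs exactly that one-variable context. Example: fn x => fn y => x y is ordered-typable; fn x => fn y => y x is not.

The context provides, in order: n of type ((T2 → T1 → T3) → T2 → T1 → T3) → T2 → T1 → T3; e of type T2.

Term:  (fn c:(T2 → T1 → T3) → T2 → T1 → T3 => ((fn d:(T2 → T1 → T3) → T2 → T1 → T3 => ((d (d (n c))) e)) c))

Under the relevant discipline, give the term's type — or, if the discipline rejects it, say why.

term : ((T2 → T1 → T3) → T2 → T1 → T3) → T1 → T3
usage: n: 1; e: 1; c [bound]: 2; d [bound]: 2
use order (left to right): d, d, n, c, e, c
typing: well-typed at ((T2 → T1 → T3) → T2 → T1 → T3) → T1 → T3
all disciplines: ordered ✗; linear ✗; affine ✗; relevant ✓; unrestricted ✓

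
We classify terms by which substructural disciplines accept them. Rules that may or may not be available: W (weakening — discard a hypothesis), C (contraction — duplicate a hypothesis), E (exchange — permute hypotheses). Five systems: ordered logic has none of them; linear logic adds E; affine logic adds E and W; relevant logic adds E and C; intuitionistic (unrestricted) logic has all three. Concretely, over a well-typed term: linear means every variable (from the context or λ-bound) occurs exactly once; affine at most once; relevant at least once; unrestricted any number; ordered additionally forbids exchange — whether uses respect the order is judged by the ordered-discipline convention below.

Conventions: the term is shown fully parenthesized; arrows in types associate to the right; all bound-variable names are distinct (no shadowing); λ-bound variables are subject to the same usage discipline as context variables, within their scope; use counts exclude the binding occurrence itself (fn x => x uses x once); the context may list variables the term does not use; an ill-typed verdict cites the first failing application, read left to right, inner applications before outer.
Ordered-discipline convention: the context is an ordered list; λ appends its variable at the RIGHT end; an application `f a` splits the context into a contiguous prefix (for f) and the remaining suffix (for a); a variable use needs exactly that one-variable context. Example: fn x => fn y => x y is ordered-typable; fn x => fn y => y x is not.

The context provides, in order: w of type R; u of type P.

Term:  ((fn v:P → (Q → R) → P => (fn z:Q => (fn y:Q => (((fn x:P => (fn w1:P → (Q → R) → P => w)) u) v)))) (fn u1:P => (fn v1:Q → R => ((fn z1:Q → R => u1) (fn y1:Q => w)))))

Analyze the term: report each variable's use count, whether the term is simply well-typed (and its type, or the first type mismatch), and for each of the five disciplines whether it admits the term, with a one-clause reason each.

usage: w ×2, u ×1, v (λ-bound) ×1, z (λ-bound) ×0, y (λ-bound) ×0, x (λ-bound) ×0, w1 (λ-bound) ×0, u1 (λ-bound) ×1, v1 (λ-bound) ×0, z1 (λ-bound) ×0, y1 (λ-bound) ×0
order of uses: w, u, v, u1, w
typing: ✓ — Q → Q → R
ordered ✗ (uses contraction: w ×2; z, y, x, w1, v1, z1, y1 left unused)
linear ✗ (uses contraction: w ×2; z, y, x, w1, v1, z1, y1 left unused)
affine ✗ (uses contraction: w ×2)
relevant ✗ (z, y, x, w1, v1, z1, y1 left unused)
unrestricted ✓ (type-checks (Q → Q → R) and nothing is barred)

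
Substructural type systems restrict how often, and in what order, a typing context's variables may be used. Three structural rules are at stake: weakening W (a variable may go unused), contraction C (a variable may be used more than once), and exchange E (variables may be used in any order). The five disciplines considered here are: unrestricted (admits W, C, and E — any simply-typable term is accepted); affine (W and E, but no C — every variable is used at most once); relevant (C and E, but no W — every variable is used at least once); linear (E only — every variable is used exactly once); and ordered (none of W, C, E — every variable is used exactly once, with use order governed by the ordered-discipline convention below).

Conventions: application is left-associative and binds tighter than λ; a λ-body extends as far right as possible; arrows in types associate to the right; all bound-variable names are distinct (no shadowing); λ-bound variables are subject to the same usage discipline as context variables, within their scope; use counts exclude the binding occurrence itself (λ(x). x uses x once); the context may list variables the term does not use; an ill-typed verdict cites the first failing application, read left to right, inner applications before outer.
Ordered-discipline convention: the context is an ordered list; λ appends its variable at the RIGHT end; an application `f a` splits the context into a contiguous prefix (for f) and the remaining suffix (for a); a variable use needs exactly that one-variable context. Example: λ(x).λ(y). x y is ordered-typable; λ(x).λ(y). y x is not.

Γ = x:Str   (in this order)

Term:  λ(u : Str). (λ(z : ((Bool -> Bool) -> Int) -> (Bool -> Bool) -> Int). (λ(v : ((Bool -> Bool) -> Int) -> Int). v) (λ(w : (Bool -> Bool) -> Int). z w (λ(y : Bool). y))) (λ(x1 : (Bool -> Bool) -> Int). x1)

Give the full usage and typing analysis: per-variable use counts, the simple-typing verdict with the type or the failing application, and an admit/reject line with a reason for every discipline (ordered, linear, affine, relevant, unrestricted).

counts: x: 0×; u [bound]: 0×; z [bound]: 1×; v [bound]: 1×; w [bound]: 1×; y [bound]: 1×; x1 [bound]: 1×
left-to-right use order: v, z, w, y, x1
typing: well-typed — term : Str -> ((Bool -> Bool) -> Int) -> Int
ordered: ✗ — needs weakening: x, u unused
linear: ✗ — needs weakening: x, u unused
affine: ✓ — at most one use each (x, u, z, v, w, y, x1)
relevant: ✗ — needs weakening: x, u unused
unrestricted: ✓ — type-checks (Str -> ((Bool -> Bool) -> Int) -> Int) and nothing is barred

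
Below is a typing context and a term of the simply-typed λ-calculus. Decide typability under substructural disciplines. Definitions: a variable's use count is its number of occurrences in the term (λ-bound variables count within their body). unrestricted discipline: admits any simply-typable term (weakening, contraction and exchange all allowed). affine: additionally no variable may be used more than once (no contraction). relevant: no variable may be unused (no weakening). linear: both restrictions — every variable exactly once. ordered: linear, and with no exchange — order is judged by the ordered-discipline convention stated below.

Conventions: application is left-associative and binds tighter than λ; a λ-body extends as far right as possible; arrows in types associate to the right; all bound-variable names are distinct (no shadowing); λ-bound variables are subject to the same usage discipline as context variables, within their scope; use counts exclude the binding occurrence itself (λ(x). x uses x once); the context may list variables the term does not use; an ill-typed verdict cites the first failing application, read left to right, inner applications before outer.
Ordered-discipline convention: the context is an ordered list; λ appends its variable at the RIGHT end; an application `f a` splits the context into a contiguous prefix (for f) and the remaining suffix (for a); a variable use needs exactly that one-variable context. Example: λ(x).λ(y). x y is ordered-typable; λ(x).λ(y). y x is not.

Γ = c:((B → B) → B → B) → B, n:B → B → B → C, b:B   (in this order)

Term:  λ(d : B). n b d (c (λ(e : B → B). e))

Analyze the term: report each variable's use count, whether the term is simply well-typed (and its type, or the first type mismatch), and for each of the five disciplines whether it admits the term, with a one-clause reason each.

use counts: c: 1, n: 1, b: 1, d (λ-bound): 1, e (λ-bound): 1
order of uses: n, b, d, c, e
typing: well-typed — term : B → C
ordered: ✗ — use order n, b, d, c, e needs exchange
linear: ✓ — single use per variable (c, n, b, d, e)
affine: ✓ — no duplicate uses among c, n, b, d, e
relevant: ✓ — at least one use each (c, n, b, d, e)
unrestricted: ✓ — type-checks (B → C) and nothing is barred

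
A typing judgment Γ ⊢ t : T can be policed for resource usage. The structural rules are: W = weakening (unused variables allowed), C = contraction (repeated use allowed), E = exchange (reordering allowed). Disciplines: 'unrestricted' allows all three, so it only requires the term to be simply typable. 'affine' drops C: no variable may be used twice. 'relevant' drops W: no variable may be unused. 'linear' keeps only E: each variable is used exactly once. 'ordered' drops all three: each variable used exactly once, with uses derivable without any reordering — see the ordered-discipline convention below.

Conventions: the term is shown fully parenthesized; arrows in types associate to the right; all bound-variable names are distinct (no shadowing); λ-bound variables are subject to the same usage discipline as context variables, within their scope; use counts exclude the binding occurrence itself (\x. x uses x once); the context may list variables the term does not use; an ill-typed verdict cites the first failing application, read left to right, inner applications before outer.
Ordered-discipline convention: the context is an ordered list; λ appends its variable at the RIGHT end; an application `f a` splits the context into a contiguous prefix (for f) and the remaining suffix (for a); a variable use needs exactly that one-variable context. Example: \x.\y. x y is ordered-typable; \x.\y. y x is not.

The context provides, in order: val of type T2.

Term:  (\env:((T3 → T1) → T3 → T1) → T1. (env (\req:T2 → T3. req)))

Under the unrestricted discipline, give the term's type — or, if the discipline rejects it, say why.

not well-typed under unrestricted — not simply typable
usage: val ×0, env (bound) ×1, req (bound) ×1
use order (left to right): env, req
typing: ill-typed: an application expects (T3 → T1) → T3 → T1 but receives (T2 → T3) → T2 → T3
summary: ordered ✗; linear ✗; affine ✗; relevant ✗; unrestricted ✗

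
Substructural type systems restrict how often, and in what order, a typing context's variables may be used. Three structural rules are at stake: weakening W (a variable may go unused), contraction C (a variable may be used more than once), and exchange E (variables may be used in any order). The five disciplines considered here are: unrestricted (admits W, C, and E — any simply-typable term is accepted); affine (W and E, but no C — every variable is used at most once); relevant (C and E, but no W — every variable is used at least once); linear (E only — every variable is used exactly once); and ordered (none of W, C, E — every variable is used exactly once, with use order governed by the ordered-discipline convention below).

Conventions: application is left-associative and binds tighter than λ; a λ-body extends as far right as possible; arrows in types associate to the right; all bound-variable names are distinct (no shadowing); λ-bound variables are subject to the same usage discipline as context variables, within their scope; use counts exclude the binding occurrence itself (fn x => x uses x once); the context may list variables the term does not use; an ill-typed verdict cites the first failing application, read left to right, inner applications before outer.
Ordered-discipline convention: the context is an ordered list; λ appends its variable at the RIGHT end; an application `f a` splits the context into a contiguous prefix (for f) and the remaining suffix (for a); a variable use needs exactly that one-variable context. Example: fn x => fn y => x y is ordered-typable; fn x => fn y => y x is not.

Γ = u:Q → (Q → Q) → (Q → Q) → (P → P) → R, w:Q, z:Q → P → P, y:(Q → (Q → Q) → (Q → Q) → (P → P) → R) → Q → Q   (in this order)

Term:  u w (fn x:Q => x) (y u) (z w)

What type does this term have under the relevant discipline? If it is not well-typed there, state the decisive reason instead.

term : R
use counts: u: 2, w: 2, z: 1, y: 1, x [bound]: 1
uses in reading order: u, w, x, y, u, z, w
typing: the term checks, with type R
across the five disciplines: ordered ✗ | linear ✗ | affine ✗ | relevant ✓ | unrestricted ✓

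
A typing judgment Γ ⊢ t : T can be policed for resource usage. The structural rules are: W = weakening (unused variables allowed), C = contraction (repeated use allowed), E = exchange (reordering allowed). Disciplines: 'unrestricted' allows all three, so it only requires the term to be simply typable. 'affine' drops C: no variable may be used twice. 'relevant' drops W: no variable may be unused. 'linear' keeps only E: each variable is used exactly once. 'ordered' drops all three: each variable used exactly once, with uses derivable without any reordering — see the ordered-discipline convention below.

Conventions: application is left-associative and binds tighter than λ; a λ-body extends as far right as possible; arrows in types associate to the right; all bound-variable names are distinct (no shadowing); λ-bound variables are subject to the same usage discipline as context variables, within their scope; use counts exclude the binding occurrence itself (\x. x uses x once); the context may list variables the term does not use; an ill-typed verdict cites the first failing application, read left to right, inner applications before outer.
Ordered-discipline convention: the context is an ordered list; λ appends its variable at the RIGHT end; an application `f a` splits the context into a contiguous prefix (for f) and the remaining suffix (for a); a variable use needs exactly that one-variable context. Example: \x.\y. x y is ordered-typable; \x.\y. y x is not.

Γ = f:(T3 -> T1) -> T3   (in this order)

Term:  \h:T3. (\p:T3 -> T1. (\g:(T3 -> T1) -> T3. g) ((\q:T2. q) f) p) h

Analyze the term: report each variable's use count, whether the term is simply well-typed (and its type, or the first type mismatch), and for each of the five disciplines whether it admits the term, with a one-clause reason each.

counts: f: 1; h (bound): 1; p (bound): 1; g (bound): 1; q (bound): 1
order of uses: g, q, f, p, h
typing: ill-typed: argument of type (T3 -> T1) -> T3 where T2 is required
ordered: ✗, fails simple typing
linear: ✗, a type mismatch blocks all five
affine: ✗, the type mismatch rejects it
relevant: ✗, not simply typable
unrestricted: ✗, fails simple typing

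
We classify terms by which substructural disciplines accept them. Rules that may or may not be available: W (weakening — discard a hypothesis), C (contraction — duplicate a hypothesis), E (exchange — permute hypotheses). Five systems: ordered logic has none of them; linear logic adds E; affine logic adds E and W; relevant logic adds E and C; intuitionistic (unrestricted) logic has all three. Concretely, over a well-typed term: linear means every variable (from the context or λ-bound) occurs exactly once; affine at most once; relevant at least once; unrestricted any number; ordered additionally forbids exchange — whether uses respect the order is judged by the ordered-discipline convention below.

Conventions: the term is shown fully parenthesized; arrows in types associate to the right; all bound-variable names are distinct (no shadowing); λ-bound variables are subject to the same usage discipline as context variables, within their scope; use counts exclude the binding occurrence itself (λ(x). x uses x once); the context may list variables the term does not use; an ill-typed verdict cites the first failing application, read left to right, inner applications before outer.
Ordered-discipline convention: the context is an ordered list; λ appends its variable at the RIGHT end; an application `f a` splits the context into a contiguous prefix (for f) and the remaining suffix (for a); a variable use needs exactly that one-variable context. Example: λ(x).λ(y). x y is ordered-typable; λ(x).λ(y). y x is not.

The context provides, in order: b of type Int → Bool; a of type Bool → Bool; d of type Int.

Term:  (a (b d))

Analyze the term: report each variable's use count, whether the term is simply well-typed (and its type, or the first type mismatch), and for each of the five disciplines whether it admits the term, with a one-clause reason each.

variable uses: b ×1, a ×1, d ×1
order of uses: a, b, d
typing: the term checks, with type Bool
ordered: ✗ — no ordered split (uses run a, b, d)
linear: ✓ — single use per variable (b, a, d)
affine: ✓ — at most one use each (b, a, d)
relevant: ✓ — at least one use each (b, a, d)
unrestricted: ✓ — type-checks (Bool) and nothing is barred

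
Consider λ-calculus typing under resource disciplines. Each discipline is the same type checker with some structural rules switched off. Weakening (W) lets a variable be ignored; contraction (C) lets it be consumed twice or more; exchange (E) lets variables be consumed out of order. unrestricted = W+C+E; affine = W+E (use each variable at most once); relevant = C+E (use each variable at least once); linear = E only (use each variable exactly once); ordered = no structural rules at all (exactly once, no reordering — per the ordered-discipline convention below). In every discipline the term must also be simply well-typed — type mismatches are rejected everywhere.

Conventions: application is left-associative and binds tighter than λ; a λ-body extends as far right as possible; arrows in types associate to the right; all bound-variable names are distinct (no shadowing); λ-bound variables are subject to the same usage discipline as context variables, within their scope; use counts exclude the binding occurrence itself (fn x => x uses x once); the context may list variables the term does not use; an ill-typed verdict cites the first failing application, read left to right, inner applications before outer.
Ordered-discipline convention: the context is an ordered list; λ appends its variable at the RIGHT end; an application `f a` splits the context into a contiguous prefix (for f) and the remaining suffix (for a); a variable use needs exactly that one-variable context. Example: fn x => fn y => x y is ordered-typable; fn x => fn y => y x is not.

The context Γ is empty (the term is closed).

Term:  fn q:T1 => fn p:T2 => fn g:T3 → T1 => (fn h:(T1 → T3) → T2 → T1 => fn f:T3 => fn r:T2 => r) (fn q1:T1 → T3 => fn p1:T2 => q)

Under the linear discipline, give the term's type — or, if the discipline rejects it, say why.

not well-typed under linear — p, g, h, f, q1, p1 left unused
usage: q [bound] ×1, p [bound] ×0, g [bound] ×0, h [bound] ×0, f [bound] ×0, r [bound] ×1, q1 [bound] ×0, p1 [bound] ×0
left-to-right use order: r, q
typing: well-typed — term : T1 → T2 → (T3 → T1) → T3 → T2 → T2
per-discipline verdicts: ordered ✗; linear ✗; affine ✓; relevant ✗; unrestricted ✓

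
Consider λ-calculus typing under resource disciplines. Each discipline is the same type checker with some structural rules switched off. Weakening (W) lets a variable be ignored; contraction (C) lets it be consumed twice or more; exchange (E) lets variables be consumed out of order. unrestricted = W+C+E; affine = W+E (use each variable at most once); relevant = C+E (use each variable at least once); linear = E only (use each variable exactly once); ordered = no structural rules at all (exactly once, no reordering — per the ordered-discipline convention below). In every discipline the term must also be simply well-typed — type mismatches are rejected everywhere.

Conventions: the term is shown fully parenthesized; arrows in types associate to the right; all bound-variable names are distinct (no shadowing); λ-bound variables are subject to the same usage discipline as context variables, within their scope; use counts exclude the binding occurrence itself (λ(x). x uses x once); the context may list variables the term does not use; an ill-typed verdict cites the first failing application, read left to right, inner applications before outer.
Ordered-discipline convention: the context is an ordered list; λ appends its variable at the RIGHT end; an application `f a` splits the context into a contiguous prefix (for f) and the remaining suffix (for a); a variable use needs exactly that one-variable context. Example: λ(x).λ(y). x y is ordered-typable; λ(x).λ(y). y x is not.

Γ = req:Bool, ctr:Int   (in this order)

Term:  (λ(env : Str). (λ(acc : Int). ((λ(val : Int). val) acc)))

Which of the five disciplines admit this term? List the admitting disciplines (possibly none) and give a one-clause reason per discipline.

admitted by: affine, unrestricted
counts: req=0, ctr=0, env [bound]=0, acc [bound]=1, val [bound]=1
left-to-right use order: val, acc
typing: the term checks, with type Str → Int → Int
ordered ✗ (req, ctr, env left unused)
linear ✗ (req, ctr, env left unused)
affine ✓ (no duplicate uses among req, ctr, env, acc, val)
relevant ✗ (req, ctr, env left unused)
unrestricted ✓ (typability at Str → Int → Int is all that's needed)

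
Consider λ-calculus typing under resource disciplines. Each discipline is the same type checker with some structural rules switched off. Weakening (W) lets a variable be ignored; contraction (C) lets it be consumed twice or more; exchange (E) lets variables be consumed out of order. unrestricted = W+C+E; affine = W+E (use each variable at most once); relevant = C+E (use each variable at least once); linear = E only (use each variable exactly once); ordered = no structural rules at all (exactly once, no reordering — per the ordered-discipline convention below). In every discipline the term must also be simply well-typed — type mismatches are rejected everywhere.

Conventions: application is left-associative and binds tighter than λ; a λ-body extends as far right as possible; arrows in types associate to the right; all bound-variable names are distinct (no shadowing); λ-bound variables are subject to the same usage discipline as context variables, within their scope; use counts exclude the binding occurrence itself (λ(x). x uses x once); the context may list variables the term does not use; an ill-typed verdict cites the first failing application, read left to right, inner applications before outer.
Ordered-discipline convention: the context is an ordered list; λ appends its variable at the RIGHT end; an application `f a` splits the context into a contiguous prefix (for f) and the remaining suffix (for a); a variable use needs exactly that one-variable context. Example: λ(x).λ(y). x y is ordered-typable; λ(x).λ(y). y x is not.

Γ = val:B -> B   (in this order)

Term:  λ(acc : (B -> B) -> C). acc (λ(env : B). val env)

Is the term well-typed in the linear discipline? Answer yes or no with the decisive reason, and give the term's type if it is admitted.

yes — each of val, acc, env used exactly once; term : ((B -> B) -> C) -> C
variable uses: val=1; acc (bound)=1; env (bound)=1
uses in reading order: acc, val, env
typing: ✓ — ((B -> B) -> C) -> C
across the five disciplines: ordered ✗ · linear ✓ · affine ✓ · relevant ✓ · unrestricted ✓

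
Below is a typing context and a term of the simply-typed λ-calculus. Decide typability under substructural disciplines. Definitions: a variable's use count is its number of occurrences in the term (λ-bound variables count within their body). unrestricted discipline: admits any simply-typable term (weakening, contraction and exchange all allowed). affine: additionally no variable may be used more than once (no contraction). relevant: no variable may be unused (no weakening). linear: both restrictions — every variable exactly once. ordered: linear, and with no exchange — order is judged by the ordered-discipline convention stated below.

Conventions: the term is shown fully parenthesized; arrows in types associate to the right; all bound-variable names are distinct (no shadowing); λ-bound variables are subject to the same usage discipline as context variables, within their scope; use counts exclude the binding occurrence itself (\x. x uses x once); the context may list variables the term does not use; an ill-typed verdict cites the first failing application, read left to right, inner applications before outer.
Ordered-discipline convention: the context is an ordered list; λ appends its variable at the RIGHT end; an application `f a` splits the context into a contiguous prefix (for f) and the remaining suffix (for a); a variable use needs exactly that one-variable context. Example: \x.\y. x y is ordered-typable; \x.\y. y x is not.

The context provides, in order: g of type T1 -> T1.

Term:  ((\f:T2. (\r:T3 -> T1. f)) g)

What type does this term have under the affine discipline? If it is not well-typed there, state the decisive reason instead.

not well-typed under affine — not simply typable
use counts: g=1; f (bound)=1; r (bound)=0
left-to-right use order: f, g
typing: ill-typed: an application expects T2 but receives T1 -> T1
per-discipline verdicts: ordered ✗ · linear ✗ · affine ✗ · relevant ✗ · unrestricted ✗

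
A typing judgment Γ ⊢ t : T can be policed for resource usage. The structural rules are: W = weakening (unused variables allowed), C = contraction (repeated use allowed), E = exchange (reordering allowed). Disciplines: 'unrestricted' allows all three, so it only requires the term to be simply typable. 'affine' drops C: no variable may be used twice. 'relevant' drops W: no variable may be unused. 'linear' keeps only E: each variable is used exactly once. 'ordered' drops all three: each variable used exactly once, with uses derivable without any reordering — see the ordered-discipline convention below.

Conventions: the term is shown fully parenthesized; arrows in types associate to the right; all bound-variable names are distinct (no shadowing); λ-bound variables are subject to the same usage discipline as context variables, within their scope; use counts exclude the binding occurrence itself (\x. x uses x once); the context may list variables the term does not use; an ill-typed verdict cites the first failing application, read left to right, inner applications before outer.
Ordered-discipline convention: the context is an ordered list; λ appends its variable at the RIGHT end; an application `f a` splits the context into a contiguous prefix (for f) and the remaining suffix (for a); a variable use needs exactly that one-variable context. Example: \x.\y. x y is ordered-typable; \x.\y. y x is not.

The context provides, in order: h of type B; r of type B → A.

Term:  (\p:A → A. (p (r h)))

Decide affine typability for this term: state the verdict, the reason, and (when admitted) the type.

yes — none of h, r, p used more than once; term : (A → A) → A
variable uses: h=1; r=1; p (bound)=1
use order (left to right): p, r, h
typing: ✓ — (A → A) → A
across the five disciplines: ordered ✗, linear ✓, affine ✓, relevant ✓, unrestricted ✓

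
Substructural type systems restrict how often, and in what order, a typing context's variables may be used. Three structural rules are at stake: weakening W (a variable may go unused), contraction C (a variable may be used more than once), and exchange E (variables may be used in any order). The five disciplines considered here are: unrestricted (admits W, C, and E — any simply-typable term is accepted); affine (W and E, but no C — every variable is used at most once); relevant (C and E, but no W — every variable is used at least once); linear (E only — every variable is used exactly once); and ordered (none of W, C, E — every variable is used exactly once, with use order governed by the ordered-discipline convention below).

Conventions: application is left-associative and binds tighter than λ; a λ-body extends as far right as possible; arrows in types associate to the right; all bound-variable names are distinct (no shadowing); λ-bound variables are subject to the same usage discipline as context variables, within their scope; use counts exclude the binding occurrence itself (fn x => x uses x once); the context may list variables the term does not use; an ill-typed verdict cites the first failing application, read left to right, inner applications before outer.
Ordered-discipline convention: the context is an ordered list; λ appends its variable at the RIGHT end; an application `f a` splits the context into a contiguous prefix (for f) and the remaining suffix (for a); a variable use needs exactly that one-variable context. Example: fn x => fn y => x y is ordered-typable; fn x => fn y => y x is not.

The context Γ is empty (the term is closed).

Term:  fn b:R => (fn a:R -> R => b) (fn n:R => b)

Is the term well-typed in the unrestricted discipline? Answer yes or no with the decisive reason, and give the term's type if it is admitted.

yes — well-typed at R -> R; no restrictions here; term : R -> R
counts: b [bound] ×2; a [bound] ×0; n [bound] ×0
left-to-right use order: b, b
typing: the term checks, with type R -> R
all disciplines: ordered ✗; linear ✗; affine ✗; relevant ✗; unrestricted ✓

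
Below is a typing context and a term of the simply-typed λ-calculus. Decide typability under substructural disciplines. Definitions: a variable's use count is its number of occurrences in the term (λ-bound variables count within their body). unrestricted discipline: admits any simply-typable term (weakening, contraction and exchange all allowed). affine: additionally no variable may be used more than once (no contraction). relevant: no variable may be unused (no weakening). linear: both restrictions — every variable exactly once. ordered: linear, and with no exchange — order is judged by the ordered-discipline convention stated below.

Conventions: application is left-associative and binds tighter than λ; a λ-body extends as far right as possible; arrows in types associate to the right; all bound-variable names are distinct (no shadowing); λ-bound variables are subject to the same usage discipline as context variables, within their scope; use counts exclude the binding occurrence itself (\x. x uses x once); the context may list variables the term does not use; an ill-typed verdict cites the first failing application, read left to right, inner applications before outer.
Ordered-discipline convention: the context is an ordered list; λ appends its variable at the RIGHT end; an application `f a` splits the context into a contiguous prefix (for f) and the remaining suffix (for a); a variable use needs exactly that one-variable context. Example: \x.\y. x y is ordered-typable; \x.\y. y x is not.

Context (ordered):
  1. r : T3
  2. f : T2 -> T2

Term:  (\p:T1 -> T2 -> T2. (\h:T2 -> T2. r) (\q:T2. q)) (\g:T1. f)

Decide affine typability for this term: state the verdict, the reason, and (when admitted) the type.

yes — none of r, f, p, h, q, g used more than once; term : T3
use counts: r ×1, f ×1, p (bound) ×0, h (bound) ×0, q (bound) ×1, g (bound) ×0
left-to-right use order: r, q, f
typing: the term checks, with type T3
all disciplines: ordered ✗, linear ✗, affine ✓, relevant ✗, unrestricted ✓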